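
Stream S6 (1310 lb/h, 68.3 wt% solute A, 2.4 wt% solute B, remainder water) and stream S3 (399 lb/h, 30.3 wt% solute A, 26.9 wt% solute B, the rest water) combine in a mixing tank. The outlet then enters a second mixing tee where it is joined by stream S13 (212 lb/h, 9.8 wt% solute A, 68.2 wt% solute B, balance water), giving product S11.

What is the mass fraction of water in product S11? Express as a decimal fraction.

Overall, product flow = 1921 lb/h.
water in = 1310×0.293 + 399×0.428 + 212×0.220 = 601.24 lb/h.
water fraction in S11 = 0.3130.

0.3130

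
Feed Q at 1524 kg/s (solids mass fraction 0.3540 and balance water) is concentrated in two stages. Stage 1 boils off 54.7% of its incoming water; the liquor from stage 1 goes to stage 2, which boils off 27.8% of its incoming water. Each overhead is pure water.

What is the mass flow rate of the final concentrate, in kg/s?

861.5 kg/s

water in feed = 1524×0.646 = 984.5 kg/s.
After stage 1: water left = (1−0.547)×984.5 = 445.98; stream total = 985.48 kg/s.
After stage 2: water left = (1−0.278)×445.98 = 322; final concentrate = 861.49 kg/s.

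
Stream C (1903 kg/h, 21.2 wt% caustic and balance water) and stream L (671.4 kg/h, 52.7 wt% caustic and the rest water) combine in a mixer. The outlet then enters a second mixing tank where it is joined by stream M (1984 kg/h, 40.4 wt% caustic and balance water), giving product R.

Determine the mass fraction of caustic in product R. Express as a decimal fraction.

Overall, product flow = 4558.4 kg/h.
caustic in = 1903×0.212 + 671.4×0.527 + 1984×0.404 = 1558.8 kg/h.
caustic fraction in R = 0.342.

0.342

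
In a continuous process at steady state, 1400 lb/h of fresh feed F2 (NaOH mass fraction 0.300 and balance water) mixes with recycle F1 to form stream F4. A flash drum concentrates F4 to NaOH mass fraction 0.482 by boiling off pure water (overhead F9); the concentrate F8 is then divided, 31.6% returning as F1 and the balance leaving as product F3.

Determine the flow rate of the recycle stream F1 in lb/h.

402.6 lb/h

Overall NaOH balance (none leaves overhead): NaOH in fresh feed = NaOH in product, i.e. 1400×0.300 = (1−0.316)·F8·0.482.
F8 = 420/(0.482×0.684) = 1273.9 lb/h.
Recycle F1 = 0.316×1273.9 = 402.56 lb/h.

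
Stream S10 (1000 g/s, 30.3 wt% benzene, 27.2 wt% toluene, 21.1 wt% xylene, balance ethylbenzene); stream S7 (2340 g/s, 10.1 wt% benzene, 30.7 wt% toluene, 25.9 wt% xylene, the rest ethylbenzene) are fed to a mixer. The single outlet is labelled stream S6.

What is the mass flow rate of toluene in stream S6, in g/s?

toluene out = toluene in = 1000×0.272 + 2340×0.307 = 990.38 g/s.

990.4 g/s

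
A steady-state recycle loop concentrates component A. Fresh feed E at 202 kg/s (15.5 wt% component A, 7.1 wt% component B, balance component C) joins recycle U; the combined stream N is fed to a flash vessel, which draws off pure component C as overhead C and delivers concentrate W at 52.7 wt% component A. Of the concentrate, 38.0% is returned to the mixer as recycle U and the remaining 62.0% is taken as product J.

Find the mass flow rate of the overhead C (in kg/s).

Overall component A balance (none leaves overhead): component A in fresh feed = component A in product, i.e. 202×0.155 = (1−0.380)·W·0.527.
W = 31.31/(0.527×0.620) = 95.825 kg/s.
Recycle U = 0.380×95.825 = 36.414 kg/s.
Combined feed N = 202 + 36.414 = 238.41 kg/s.
Overhead C = N − W = 238.41 − 95.825 = 142.59 kg/s.

142.6 kg/s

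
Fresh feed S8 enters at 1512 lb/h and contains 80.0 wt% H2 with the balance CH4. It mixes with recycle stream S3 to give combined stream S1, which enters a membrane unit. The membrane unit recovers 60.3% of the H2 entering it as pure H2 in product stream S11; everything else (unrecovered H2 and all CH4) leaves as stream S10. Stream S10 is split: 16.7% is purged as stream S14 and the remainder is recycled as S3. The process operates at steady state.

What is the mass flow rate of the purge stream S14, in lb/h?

422.2 lb/h

CH4 enters only via S8 and leaves only via the purge: 1512×0.200 = 0.167×(CH4 in S10), and the membrane unit passes all CH4, so CH4 in S1 = CH4 in S10 = 1810.8 lb/h.
H2 in S1: m_A = 1512×0.800 + (1−0.167)·(1−0.603)·m_A, so m_A = 1209.6/0.6693 = 1807.3 lb/h.
S10 = (1−0.603)×1807.3 + 1810.8 = 2528.3 lb/h.
Purge S14 = 0.167×2528.3 = 422.22 lb/h.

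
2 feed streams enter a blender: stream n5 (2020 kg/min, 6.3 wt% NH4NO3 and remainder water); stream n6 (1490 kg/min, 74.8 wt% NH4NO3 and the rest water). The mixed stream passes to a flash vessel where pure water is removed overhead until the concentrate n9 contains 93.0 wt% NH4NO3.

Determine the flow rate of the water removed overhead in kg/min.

2175 kg/min

NH4NO3 entering = 2020×0.063 + 1490×0.748 = 1241.8 kg/min.
All NH4NO3 reports to n9, so n9 = 1241.8/0.930 = 1335.2 kg/min.
Total feed = 3510 kg/min; overhead = 3510 − 1335.2 = 2174.8 kg/min.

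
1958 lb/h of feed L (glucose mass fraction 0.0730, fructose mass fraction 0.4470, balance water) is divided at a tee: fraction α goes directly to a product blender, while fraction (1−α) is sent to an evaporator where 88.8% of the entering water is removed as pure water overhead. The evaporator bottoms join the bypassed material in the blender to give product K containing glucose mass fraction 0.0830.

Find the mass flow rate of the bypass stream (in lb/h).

All 1958×0.073 = 142.93 lb/h of glucose reaches K, so K = 142.93/0.083 = 1722.1 lb/h and vapour = 235.9 lb/h.
The evaporator receives (1−α)·1958 of feed at 0.480 water and removes 0.888 of that water:
0.888×0.480×(1−α)×1958 = 235.9
(1−α) = 235.9/834.58 = 0.2827;  α = 0.7173.
Bypass flow = 0.7173×1958 = 1404.5 lb/h.

1405 lb/h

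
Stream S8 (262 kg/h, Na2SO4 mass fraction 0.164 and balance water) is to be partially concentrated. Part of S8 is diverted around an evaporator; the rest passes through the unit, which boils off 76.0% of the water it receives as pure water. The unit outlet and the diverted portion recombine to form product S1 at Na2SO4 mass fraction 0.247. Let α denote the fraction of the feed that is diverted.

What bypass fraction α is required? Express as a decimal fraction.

All 262×0.164 = 42.968 kg/h of Na2SO4 reaches S1, so S1 = 42.968/0.247 = 173.96 kg/h and vapour = 88.04 kg/h.
The evaporator receives (1−α)·262 of feed at 0.836 water and removes 0.760 of that water:
0.760×0.836×(1−α)×262 = 88.04
(1−α) = 88.04/166.46 = 0.5289;  α = 0.4711.

0.471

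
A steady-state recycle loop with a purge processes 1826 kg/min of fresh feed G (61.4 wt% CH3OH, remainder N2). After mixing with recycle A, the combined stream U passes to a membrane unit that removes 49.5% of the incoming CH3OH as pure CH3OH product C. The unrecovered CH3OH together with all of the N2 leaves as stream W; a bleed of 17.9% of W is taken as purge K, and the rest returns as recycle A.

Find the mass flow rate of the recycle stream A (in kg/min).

N2 enters only via G and leaves only via the purge: 1826×0.386 = 0.179×(N2 in W), and the membrane unit passes all N2, so N2 in U = N2 in W = 3937.6 kg/min.
CH3OH in U: m_A = 1826×0.614 + (1−0.179)·(1−0.495)·m_A, so m_A = 1121.2/0.5854 = 1915.2 kg/min.
W = (1−0.495)×1915.2 + 3937.6 = 4904.8 kg/min.
Recycle A = (1−0.179)×4904.8 = 4026.9 kg/min.

4027 kg/min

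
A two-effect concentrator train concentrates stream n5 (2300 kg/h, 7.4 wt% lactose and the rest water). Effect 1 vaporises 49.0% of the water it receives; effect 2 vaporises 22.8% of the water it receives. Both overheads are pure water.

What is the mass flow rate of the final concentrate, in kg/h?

1009 kg/h

water in feed = 2300×0.926 = 2129.8 kg/h.
After stage 1: water left = (1−0.490)×2129.8 = 1086.2; stream total = 1256.4 kg/h.
After stage 2: water left = (1−0.228)×1086.2 = 838.54; final concentrate = 1008.7 kg/h.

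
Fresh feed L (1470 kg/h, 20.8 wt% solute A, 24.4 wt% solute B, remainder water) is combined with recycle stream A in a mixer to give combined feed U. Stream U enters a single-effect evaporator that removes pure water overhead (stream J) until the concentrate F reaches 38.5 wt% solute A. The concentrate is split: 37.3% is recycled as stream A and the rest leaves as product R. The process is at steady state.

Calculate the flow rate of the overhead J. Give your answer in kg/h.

675.8 kg/h

Overall solute A balance (none leaves overhead): solute A in fresh feed = solute A in product, i.e. 1470×0.208 = (1−0.373)·F·0.385.
F = 305.76/(0.385×0.627) = 1266.6 kg/h.
Recycle A = 0.373×1266.6 = 472.46 kg/h.
Combined feed U = 1470 + 472.46 = 1942.5 kg/h.
Overhead J = U − F = 1942.5 − 1266.6 = 675.82 kg/h.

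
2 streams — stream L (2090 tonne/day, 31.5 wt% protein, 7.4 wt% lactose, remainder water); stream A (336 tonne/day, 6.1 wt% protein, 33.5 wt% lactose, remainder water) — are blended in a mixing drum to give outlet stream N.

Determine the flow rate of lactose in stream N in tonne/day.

267.2 tonne/day

lactose out = lactose in = 2090×0.074 + 336×0.335 = 267.22 tonne/day.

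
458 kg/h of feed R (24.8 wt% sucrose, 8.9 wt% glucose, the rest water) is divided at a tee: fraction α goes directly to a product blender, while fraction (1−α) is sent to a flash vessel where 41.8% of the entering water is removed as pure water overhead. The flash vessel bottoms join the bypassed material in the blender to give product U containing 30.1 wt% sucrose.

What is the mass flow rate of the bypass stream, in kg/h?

167 kg/h

All 458×0.248 = 113.58 kg/h of sucrose reaches U, so U = 113.58/0.301 = 377.36 kg/h and vapour = 80.645 kg/h.
The evaporator receives (1−α)·458 of feed at 0.663 water and removes 0.418 of that water:
0.418×0.663×(1−α)×458 = 80.645
(1−α) = 80.645/126.93 = 0.6354;  α = 0.3646.
Bypass flow = 0.3646×458 = 167.01 kg/h.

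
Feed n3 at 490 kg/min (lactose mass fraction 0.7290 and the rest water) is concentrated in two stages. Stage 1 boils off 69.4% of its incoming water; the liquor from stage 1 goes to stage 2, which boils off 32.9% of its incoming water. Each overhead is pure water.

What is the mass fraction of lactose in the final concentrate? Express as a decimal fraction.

water in feed = 490×0.271 = 132.79 kg/min.
After stage 1: water left = (1−0.694)×132.79 = 40.634; stream total = 397.84 kg/min.
After stage 2: water left = (1−0.329)×40.634 = 27.265; final concentrate = 384.48 kg/min.
lactose fraction = 357.21/384.48 = 0.9291.

0.9291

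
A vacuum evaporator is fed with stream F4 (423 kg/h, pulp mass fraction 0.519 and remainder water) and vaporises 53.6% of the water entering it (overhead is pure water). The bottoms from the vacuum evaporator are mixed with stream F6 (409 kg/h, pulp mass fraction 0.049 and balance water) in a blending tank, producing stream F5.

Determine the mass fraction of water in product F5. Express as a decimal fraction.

Vapour removed = 0.536×0.481×423 = 109.06 kg/h; concentrate = 313.94 kg/h.
water reaching the mixer = 94.407 (from concentrate) + 409×0.951 = 483.37 kg/h.
Product flow = 313.94 + 409 = 722.94 kg/h; water fraction = 0.669.

0.669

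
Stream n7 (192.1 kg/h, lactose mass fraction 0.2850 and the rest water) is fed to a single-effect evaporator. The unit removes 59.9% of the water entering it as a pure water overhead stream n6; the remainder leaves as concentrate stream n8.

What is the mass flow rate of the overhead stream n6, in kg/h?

82.27 kg/h

water entering = 192.1×0.715 = 137.35 kg/h; overhead removed = 0.599×137.35 = 82.274 kg/h.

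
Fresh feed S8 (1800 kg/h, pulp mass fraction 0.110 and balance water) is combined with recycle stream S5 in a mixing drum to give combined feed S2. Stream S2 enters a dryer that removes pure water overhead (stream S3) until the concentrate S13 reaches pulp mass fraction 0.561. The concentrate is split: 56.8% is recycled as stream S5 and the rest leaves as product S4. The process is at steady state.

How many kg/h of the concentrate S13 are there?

Overall pulp balance (none leaves overhead): pulp in fresh feed = pulp in product, i.e. 1800×0.110 = (1−0.568)·S13·0.561.
S13 = 198/(0.561×0.432) = 816.99 kg/h.

817 kg/h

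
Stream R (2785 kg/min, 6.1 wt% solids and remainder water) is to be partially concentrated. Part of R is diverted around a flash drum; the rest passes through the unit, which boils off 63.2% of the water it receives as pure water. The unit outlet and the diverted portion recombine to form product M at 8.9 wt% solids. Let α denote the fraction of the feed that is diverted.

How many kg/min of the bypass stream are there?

1309 kg/min

All 2785×0.061 = 169.88 kg/min of solids reaches M, so M = 169.88/0.089 = 1908.8 kg/min and vapour = 876.18 kg/min.
The evaporator receives (1−α)·2785 of feed at 0.939 water and removes 0.632 of that water:
0.632×0.939×(1−α)×2785 = 876.18
(1−α) = 876.18/1652.8 = 0.5301;  α = 0.4699.
Bypass flow = 0.4699×2785 = 1308.6 kg/min.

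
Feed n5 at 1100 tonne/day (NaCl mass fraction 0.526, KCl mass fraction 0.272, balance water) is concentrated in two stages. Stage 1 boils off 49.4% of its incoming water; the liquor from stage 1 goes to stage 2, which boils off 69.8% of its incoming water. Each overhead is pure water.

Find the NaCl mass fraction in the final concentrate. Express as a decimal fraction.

0.635

water in feed = 1100×0.202 = 222.2 tonne/day.
After stage 1: water left = (1−0.494)×222.2 = 112.43; stream total = 990.23 tonne/day.
After stage 2: water left = (1−0.698)×112.43 = 33.955; final concentrate = 911.75 tonne/day.
NaCl fraction = 578.6/911.75 = 0.635.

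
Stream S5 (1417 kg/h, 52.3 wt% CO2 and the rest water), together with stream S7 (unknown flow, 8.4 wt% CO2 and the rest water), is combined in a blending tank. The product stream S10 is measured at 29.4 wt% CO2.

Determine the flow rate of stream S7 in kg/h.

Let S7 be the unknown flow. Total out = 1417 + S7.
CO2 balance: 741.09 + 0.084·S7 = 0.294·(1417 + S7)
(0.084 − 0.294)·S7 = 0.294×1417 − 741.09 = -324.49
S7 = -324.49 / -0.210 = 1545.2 kg/h

1545 kg/h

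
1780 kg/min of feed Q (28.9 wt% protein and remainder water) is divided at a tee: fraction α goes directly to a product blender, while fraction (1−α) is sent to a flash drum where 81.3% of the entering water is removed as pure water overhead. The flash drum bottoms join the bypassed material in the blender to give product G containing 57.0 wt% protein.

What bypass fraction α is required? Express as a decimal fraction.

0.147

All 1780×0.289 = 514.42 kg/min of protein reaches G, so G = 514.42/0.570 = 902.49 kg/min and vapour = 877.51 kg/min.
The evaporator receives (1−α)·1780 of feed at 0.711 water and removes 0.813 of that water:
0.813×0.711×(1−α)×1780 = 877.51
(1−α) = 877.51/1028.9 = 0.8528;  α = 0.1472.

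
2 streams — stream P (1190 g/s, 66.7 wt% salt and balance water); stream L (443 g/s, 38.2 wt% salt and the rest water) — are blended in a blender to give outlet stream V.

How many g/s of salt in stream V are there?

salt out = salt in = 1190×0.667 + 443×0.382 = 962.96 g/s.

963 g/s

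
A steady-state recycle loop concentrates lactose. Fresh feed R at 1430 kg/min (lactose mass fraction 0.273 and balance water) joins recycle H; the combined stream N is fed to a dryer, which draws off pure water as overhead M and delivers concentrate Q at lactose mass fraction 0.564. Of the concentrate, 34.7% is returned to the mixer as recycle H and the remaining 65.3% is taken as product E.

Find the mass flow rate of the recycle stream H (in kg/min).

367.8 kg/min

Overall lactose balance (none leaves overhead): lactose in fresh feed = lactose in product, i.e. 1430×0.273 = (1−0.347)·Q·0.564.
Q = 390.39/(0.564×0.653) = 1060 kg/min.
Recycle H = 0.347×1060 = 367.82 kg/min.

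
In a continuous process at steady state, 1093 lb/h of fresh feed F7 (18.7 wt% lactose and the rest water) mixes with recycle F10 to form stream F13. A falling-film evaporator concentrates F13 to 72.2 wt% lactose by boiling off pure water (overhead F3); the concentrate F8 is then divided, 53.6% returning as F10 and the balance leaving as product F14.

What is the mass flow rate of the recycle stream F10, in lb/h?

Overall lactose balance (none leaves overhead): lactose in fresh feed = lactose in product, i.e. 1093×0.187 = (1−0.536)·F8·0.722.
F8 = 204.39/(0.722×0.464) = 610.11 lb/h.
Recycle F10 = 0.536×610.11 = 327.02 lb/h.

327 lb/h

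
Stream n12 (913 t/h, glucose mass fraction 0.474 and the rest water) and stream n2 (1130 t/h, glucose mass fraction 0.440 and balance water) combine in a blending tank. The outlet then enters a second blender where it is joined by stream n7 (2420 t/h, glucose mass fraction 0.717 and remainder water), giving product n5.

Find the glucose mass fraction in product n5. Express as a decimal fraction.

0.597

Overall, product flow = 4463 t/h.
glucose in = 913×0.474 + 1130×0.440 + 2420×0.717 = 2665.1 t/h.
glucose fraction in n5 = 0.597.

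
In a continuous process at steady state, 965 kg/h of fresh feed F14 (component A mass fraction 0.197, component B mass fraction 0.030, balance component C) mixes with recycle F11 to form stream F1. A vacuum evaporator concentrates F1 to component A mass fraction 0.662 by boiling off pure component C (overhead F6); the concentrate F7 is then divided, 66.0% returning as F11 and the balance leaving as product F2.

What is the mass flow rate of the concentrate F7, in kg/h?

844.6 kg/h

Overall component A balance (none leaves overhead): component A in fresh feed = component A in product, i.e. 965×0.197 = (1−0.660)·F7·0.662.
F7 = 190.11/(0.662×0.340) = 844.61 kg/h.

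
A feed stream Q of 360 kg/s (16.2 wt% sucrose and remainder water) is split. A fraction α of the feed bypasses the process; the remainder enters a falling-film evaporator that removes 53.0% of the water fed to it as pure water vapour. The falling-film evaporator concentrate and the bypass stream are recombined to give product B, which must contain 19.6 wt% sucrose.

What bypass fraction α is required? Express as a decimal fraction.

0.609

All 360×0.162 = 58.32 kg/s of sucrose reaches B, so B = 58.32/0.196 = 297.55 kg/s and vapour = 62.449 kg/s.
The evaporator receives (1−α)·360 of feed at 0.838 water and removes 0.530 of that water:
0.530×0.838×(1−α)×360 = 62.449
(1−α) = 62.449/159.89 = 0.3906;  α = 0.6094.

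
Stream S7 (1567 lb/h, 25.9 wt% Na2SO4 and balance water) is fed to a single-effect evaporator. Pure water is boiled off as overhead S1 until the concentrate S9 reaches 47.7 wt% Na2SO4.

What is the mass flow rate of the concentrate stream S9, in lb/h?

850.8 lb/h

Na2SO4 is conserved: 1567×0.259 = 405.85 lb/h all reports to the concentrate.
Concentrate = 405.85/(target fraction) = 850.84 lb/h.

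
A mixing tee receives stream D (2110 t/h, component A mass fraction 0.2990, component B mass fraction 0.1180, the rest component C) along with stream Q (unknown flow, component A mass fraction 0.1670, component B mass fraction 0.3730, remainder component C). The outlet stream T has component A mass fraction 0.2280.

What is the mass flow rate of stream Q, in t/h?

Let Q be the unknown flow. Total out = 2110 + Q.
component A balance: 630.89 + 0.167·Q = 0.228·(2110 + Q)
(0.167 − 0.228)·Q = 0.228×2110 − 630.89 = -149.81
Q = -149.81 / -0.061 = 2455.9 t/h

2456 t/h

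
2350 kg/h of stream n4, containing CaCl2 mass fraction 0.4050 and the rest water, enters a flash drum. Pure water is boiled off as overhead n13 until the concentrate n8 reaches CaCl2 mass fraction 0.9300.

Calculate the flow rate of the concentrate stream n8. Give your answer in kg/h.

CaCl2 is conserved: 2350×0.405 = 951.75 kg/h all reports to the concentrate.
Concentrate = 951.75/(target fraction) = 1023.4 kg/h.

1023 kg/h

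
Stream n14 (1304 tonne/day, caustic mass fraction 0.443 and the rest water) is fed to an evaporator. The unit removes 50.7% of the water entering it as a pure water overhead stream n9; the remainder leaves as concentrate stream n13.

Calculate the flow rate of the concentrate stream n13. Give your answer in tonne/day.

water entering = 1304×0.557 = 726.33 tonne/day; overhead removed = 0.507×726.33 = 368.25 tonne/day.
Concentrate = 1304 − 368.25 = 935.75 tonne/day.

935.8 tonne/day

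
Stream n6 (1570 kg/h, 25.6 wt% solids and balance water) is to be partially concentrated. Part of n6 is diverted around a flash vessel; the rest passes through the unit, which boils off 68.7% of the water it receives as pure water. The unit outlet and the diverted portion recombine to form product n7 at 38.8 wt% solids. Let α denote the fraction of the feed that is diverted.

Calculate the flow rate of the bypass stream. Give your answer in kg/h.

525 kg/h

All 1570×0.256 = 401.92 kg/h of solids reaches n7, so n7 = 401.92/0.388 = 1035.9 kg/h and vapour = 534.12 kg/h.
The evaporator receives (1−α)·1570 of feed at 0.744 water and removes 0.687 of that water:
0.687×0.744×(1−α)×1570 = 534.12
(1−α) = 534.12/802.47 = 0.6656;  α = 0.3344.
Bypass flow = 0.3344×1570 = 525.01 kg/h.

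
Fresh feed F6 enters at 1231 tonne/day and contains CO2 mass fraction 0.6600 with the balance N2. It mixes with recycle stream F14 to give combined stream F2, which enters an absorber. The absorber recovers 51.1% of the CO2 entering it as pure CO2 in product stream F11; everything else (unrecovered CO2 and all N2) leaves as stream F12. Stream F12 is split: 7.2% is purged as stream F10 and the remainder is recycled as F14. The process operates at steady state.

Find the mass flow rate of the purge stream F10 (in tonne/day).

N2 enters only via F6 and leaves only via the purge: 1231×0.340 = 0.072×(N2 in F12), and the absorber passes all N2, so N2 in F2 = N2 in F12 = 5813.1 tonne/day.
CO2 in F2: m_A = 1231×0.660 + (1−0.072)·(1−0.511)·m_A, so m_A = 812.46/0.5462 = 1487.5 tonne/day.
F12 = (1−0.511)×1487.5 + 5813.1 = 6540.4 tonne/day.
Purge F10 = 0.072×6540.4 = 470.91 tonne/day.

470.9 tonne/day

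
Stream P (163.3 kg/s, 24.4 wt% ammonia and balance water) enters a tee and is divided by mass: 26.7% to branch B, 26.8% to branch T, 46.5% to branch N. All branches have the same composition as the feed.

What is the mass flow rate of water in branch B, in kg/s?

Branch B total = 0.267×163.3 = 43.601 kg/s.
water in B = 0.756×43.601 = 32.962 kg/s.

32.96 kg/s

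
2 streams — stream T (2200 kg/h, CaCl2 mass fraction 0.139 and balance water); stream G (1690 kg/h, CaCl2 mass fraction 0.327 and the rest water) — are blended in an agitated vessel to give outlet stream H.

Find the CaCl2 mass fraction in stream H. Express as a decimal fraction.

0.221

Total flow out = 2200 + 1690 = 3890 kg/h.
CaCl2 in = 2200×0.139 + 1690×0.327 = 858.43 kg/h.
CaCl2 mass fraction in H = 858.43/3890 = 0.221.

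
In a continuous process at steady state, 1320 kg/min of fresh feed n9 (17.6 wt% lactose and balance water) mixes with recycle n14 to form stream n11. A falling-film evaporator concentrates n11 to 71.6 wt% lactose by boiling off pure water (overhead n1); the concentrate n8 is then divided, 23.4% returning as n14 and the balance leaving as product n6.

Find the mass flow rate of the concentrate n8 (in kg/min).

Overall lactose balance (none leaves overhead): lactose in fresh feed = lactose in product, i.e. 1320×0.176 = (1−0.234)·n8·0.716.
n8 = 232.32/(0.716×0.766) = 423.59 kg/min.

423.6 kg/min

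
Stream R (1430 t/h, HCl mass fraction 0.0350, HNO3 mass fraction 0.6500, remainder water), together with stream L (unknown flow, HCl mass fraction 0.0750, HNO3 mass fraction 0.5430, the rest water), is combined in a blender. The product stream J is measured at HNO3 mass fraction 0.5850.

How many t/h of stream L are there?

Let L be the unknown flow. Total out = 1430 + L.
HNO3 balance: 929.5 + 0.543·L = 0.585·(1430 + L)
(0.543 − 0.585)·L = 0.585×1430 − 929.5 = -92.95
L = -92.95 / -0.042 = 2213.1 t/h

2213 t/h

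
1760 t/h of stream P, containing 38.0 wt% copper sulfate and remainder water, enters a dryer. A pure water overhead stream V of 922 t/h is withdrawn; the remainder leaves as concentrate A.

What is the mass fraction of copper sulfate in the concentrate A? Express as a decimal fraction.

copper sulfate is not removed: 1760×0.380 = 668.8 t/h of copper sulfate enters A.
Concentrate = 1760 − 922 = 838 t/h.
Mass fraction = 668.8/838 = 0.798.

0.798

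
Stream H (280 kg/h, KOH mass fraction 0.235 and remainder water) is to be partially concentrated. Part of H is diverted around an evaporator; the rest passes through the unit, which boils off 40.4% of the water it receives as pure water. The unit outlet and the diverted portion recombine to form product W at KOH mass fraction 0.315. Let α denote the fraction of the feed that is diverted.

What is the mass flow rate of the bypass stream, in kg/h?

49.91 kg/h

All 280×0.235 = 65.8 kg/h of KOH reaches W, so W = 65.8/0.315 = 208.89 kg/h and vapour = 71.111 kg/h.
The evaporator receives (1−α)·280 of feed at 0.765 water and removes 0.404 of that water:
0.404×0.765×(1−α)×280 = 71.111
(1−α) = 71.111/86.537 = 0.8217;  α = 0.1783.
Bypass flow = 0.1783×280 = 49.912 kg/h.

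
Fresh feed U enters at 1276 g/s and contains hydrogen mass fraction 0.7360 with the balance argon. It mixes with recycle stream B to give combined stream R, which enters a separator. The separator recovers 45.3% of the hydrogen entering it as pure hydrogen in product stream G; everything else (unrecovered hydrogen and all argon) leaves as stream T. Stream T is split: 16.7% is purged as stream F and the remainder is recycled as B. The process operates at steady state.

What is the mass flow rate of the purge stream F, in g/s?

494.5 g/s

argon enters only via U and leaves only via the purge: 1276×0.264 = 0.167×(argon in T), and the separator passes all argon, so argon in R = argon in T = 2017.1 g/s.
hydrogen in R: m_A = 1276×0.736 + (1−0.167)·(1−0.453)·m_A, so m_A = 939.14/0.5443 = 1725.2 g/s.
T = (1−0.453)×1725.2 + 2017.1 = 2960.9 g/s.
Purge F = 0.167×2960.9 = 494.46 g/s.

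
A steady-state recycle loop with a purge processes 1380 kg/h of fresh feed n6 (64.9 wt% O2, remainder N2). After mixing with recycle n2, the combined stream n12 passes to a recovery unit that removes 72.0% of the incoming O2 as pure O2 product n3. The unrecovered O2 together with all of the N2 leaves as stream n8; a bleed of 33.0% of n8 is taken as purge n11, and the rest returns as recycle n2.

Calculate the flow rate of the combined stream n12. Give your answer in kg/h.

N2 enters only via n6 and leaves only via the purge: 1380×0.351 = 0.330×(N2 in n8), and the recovery unit passes all N2, so N2 in n12 = N2 in n8 = 1467.8 kg/h.
O2 in n12: m_A = 1380×0.649 + (1−0.330)·(1−0.720)·m_A, so m_A = 895.62/0.8124 = 1102.4 kg/h.
n12 = 1102.4 + 1467.8 = 2570.3 kg/h.

2570 kg/h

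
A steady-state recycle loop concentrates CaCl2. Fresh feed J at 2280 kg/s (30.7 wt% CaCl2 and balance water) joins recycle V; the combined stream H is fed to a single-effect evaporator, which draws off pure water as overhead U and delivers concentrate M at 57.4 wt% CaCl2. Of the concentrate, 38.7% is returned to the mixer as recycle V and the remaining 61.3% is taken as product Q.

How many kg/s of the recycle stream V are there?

Overall CaCl2 balance (none leaves overhead): CaCl2 in fresh feed = CaCl2 in product, i.e. 2280×0.307 = (1−0.387)·M·0.574.
M = 699.96/(0.574×0.613) = 1989.3 kg/s.
Recycle V = 0.387×1989.3 = 769.86 kg/s.

769.9 kg/s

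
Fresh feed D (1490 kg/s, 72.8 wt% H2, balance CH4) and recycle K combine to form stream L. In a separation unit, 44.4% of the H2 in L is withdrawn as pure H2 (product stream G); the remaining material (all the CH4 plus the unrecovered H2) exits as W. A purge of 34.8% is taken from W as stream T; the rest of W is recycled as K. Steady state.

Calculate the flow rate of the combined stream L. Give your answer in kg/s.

2866 kg/s

CH4 enters only via D and leaves only via the purge: 1490×0.272 = 0.348×(CH4 in W), and the separation unit passes all CH4, so CH4 in L = CH4 in W = 1164.6 kg/s.
H2 in L: m_A = 1490×0.728 + (1−0.348)·(1−0.444)·m_A, so m_A = 1084.7/0.6375 = 1701.6 kg/s.
L = 1701.6 + 1164.6 = 2866.2 kg/s.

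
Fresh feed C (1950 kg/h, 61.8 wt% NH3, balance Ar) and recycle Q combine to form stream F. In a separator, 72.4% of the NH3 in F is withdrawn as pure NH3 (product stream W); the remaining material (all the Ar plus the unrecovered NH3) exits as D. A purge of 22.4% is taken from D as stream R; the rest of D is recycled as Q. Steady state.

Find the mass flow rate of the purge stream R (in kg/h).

839.7 kg/h

Ar enters only via C and leaves only via the purge: 1950×0.382 = 0.224×(Ar in D), and the separator passes all Ar, so Ar in F = Ar in D = 3325.4 kg/h.
NH3 in F: m_A = 1950×0.618 + (1−0.224)·(1−0.724)·m_A, so m_A = 1205.1/0.7858 = 1533.5 kg/h.
D = (1−0.724)×1533.5 + 3325.4 = 3748.7 kg/h.
Purge R = 0.224×3748.7 = 839.71 kg/h.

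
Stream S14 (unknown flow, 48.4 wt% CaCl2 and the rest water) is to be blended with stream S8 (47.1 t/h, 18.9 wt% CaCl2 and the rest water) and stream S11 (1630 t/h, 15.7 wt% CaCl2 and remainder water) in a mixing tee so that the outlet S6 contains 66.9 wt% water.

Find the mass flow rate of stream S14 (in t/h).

Let S14 be the unknown flow. Total out = 1677.1 + S14.
water balance: 1412.3 + 0.516·S14 = 0.669·(1677.1 + S14)
(0.516 − 0.669)·S14 = 0.669×1677.1 − 1412.3 = -290.31
S14 = -290.31 / -0.153 = 1897.4 t/h

1897 t/h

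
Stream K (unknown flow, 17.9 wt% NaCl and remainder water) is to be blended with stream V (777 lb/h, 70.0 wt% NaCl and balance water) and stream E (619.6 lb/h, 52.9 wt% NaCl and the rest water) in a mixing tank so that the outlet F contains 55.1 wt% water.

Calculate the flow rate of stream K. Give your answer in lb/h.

905.9 lb/h

Let K be the unknown flow. Total out = 1396.6 + K.
water balance: 524.93 + 0.821·K = 0.551·(1396.6 + K)
(0.821 − 0.551)·K = 0.551×1396.6 − 524.93 = 244.6
K = 244.6 / 0.270 = 905.91 lb/h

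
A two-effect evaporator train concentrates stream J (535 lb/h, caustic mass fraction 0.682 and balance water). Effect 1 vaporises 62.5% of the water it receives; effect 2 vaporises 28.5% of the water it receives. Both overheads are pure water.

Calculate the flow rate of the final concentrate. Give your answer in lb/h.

410.5 lb/h

water in feed = 535×0.318 = 170.13 lb/h.
After stage 1: water left = (1−0.625)×170.13 = 63.799; stream total = 428.67 lb/h.
After stage 2: water left = (1−0.285)×63.799 = 45.616; final concentrate = 410.49 lb/h.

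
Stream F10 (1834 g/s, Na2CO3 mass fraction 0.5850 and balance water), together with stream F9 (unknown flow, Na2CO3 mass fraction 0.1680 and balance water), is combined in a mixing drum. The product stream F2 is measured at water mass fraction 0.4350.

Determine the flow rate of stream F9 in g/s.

92.39 g/s

Let F9 be the unknown flow. Total out = 1834 + F9.
water balance: 761.11 + 0.832·F9 = 0.435·(1834 + F9)
(0.832 − 0.435)·F9 = 0.435×1834 − 761.11 = 36.68
F9 = 36.68 / 0.397 = 92.393 g/s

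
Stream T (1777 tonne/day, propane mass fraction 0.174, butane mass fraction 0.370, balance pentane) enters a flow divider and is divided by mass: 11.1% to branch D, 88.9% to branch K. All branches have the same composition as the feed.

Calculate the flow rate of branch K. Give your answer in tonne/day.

1580 tonne/day

Branch K flow = 0.889×1777 = 1579.8 tonne/day.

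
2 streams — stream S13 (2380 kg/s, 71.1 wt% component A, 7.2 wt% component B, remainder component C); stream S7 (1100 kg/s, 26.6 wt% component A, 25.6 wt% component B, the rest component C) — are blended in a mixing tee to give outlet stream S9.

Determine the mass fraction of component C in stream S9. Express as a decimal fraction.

Total flow out = 2380 + 1100 = 3480 kg/s.
component C in = 2380×0.217 + 1100×0.478 = 1042.3 kg/s.
component C mass fraction in S9 = 1042.3/3480 = 0.2995.

0.2995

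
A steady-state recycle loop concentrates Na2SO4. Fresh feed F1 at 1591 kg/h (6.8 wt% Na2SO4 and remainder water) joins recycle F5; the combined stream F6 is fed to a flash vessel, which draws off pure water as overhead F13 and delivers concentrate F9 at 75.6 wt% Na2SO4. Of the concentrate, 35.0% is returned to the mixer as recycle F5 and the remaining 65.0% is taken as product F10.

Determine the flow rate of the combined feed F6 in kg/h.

1668 kg/h

Overall Na2SO4 balance (none leaves overhead): Na2SO4 in fresh feed = Na2SO4 in product, i.e. 1591×0.068 = (1−0.350)·F9·0.756.
F9 = 108.19/(0.756×0.650) = 220.16 kg/h.
Recycle F5 = 0.350×220.16 = 77.057 kg/h.
Combined feed F6 = 1591 + 77.057 = 1668.1 kg/h.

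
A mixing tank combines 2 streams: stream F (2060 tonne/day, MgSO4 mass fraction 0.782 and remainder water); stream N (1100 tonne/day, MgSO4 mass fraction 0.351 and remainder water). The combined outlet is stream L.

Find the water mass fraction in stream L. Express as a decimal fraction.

Total flow out = 2060 + 1100 = 3160 tonne/day.
water in = 2060×0.218 + 1100×0.649 = 1163 tonne/day.
water mass fraction in L = 1163/3160 = 0.368.

0.368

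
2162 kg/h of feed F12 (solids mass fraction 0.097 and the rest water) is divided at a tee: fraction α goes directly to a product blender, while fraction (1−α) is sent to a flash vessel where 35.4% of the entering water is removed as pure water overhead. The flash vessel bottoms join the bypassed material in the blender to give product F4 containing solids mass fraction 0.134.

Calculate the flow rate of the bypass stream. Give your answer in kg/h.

All 2162×0.097 = 209.71 kg/h of solids reaches F4, so F4 = 209.71/0.134 = 1565 kg/h and vapour = 596.97 kg/h.
The evaporator receives (1−α)·2162 of feed at 0.903 water and removes 0.354 of that water:
0.354×0.903×(1−α)×2162 = 596.97
(1−α) = 596.97/691.11 = 0.8638;  α = 0.1362.
Bypass flow = 0.1362×2162 = 294.5 kg/h.

294.5 kg/h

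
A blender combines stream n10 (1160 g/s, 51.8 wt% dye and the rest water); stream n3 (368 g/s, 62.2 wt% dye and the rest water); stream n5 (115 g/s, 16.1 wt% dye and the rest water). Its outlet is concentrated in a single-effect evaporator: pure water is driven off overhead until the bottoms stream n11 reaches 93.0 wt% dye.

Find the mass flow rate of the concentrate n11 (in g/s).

dye entering = 1160×0.518 + 368×0.622 + 115×0.161 = 848.29 g/s.
All dye reports to n11, so n11 = 848.29/0.930 = 912.14 g/s.

912.1 g/s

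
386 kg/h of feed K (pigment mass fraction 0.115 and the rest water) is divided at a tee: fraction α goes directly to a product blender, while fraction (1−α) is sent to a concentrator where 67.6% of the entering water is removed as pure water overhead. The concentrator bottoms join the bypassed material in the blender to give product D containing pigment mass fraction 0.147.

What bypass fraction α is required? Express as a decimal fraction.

0.636

All 386×0.115 = 44.39 kg/h of pigment reaches D, so D = 44.39/0.147 = 301.97 kg/h and vapour = 84.027 kg/h.
The evaporator receives (1−α)·386 of feed at 0.885 water and removes 0.676 of that water:
0.676×0.885×(1−α)×386 = 84.027
(1−α) = 84.027/230.93 = 0.3639;  α = 0.6361.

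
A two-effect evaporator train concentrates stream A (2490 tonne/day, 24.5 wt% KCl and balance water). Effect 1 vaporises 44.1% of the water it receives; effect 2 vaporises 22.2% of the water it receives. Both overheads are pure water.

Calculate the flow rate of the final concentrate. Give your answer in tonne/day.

water in feed = 2490×0.755 = 1880 tonne/day.
After stage 1: water left = (1−0.441)×1880 = 1050.9; stream total = 1660.9 tonne/day.
After stage 2: water left = (1−0.222)×1050.9 = 817.59; final concentrate = 1427.6 tonne/day.

1428 tonne/day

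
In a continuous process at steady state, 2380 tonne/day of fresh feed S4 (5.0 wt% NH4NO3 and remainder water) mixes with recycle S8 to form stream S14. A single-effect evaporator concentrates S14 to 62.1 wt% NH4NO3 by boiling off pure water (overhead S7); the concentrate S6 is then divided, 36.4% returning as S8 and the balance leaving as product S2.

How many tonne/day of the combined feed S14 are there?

Overall NH4NO3 balance (none leaves overhead): NH4NO3 in fresh feed = NH4NO3 in product, i.e. 2380×0.050 = (1−0.364)·S6·0.621.
S6 = 119/(0.621×0.636) = 301.3 tonne/day.
Recycle S8 = 0.364×301.3 = 109.67 tonne/day.
Combined feed S14 = 2380 + 109.67 = 2489.7 tonne/day.

2490 tonne/day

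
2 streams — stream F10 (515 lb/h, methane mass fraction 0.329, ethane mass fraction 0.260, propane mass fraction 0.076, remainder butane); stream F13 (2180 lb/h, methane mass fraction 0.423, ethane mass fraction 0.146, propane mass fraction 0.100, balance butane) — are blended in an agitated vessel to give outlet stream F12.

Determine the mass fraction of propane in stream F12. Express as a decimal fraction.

Total flow out = 515 + 2180 = 2695 lb/h.
propane in = 515×0.076 + 2180×0.100 = 257.14 lb/h.
propane mass fraction in F12 = 257.14/2695 = 0.095.

0.095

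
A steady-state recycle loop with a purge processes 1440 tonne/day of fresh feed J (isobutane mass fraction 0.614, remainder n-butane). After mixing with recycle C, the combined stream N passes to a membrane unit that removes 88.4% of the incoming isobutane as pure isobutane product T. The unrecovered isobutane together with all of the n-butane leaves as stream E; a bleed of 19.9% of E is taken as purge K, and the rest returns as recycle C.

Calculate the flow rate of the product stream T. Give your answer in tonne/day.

isobutane in N: m_A = 1440×0.614 + (1−0.199)·(1−0.884)·m_A, so m_A = 884.16/0.9071 = 974.73 tonne/day.
Product T = 0.884×974.73 = 861.66 tonne/day.

861.7 tonne/day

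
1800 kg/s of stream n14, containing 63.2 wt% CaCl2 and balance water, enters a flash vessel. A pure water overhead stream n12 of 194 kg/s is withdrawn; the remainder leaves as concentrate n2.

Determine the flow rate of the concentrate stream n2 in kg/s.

Concentrate = 1800 − 194 = 1606 kg/s.

1606 kg/s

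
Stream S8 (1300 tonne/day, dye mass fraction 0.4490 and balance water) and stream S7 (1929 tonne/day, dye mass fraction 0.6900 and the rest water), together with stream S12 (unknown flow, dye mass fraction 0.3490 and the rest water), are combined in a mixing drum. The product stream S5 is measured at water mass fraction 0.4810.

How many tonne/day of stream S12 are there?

1405 tonne/day

Let S12 be the unknown flow. Total out = 3229 + S12.
water balance: 1314.3 + 0.651·S12 = 0.481·(3229 + S12)
(0.651 − 0.481)·S12 = 0.481×3229 − 1314.3 = 238.86
S12 = 238.86 / 0.170 = 1405.1 tonne/day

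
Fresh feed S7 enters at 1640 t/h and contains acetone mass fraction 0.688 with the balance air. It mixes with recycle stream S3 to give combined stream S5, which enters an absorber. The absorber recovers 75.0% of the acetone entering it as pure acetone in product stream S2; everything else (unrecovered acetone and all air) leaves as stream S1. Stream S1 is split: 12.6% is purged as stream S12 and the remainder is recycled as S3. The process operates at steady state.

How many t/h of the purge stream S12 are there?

557.2 t/h

air enters only via S7 and leaves only via the purge: 1640×0.312 = 0.126×(air in S1), and the absorber passes all air, so air in S5 = air in S1 = 4061 t/h.
acetone in S5: m_A = 1640×0.688 + (1−0.126)·(1−0.750)·m_A, so m_A = 1128.3/0.7815 = 1443.8 t/h.
S1 = (1−0.750)×1443.8 + 4061 = 4421.9 t/h.
Purge S12 = 0.126×4421.9 = 557.16 t/h.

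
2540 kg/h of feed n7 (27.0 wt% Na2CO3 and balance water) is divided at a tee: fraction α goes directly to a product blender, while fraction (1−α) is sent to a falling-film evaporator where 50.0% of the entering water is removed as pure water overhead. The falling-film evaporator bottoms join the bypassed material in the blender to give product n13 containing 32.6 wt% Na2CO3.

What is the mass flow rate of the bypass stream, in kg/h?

1345 kg/h

All 2540×0.270 = 685.8 kg/h of Na2CO3 reaches n13, so n13 = 685.8/0.326 = 2103.7 kg/h and vapour = 436.32 kg/h.
The evaporator receives (1−α)·2540 of feed at 0.730 water and removes 0.500 of that water:
0.500×0.730×(1−α)×2540 = 436.32
(1−α) = 436.32/927.1 = 0.4706;  α = 0.5294.
Bypass flow = 0.5294×2540 = 1344.6 kg/h.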